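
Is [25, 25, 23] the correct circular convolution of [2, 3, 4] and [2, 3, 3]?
Recompute circular convolution of [2, 3, 4] and [2, 3, 3]: y[0] = 2×2 + 3×3 + 4×3 = 25; y[1] = 2×3 + 3×2 + 4×3 = 24; y[2] = 2×3 + 3×3 + 4×2 = 23 → [25, 24, 23]. Compare to given [25, 25, 23]: they differ at index 1: given 25, correct 24, so answer: No

No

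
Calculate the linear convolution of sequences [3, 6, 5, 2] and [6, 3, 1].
y[0] = 3×6 = 18; y[1] = 3×3 + 6×6 = 45; y[2] = 3×1 + 6×3 + 5×6 = 51; y[3] = 6×1 + 5×3 + 2×6 = 33; y[4] = 5×1 + 2×3 = 11; y[5] = 2×1 = 2

[18, 45, 51, 33, 11, 2]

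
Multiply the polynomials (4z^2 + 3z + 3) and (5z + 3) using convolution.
Ascending coefficients: a = [3, 3, 4], b = [3, 5]. c[0] = 3×3 = 9; c[1] = 3×5 + 3×3 = 24; c[2] = 3×5 + 4×3 = 27; c[3] = 4×5 = 20. Result coefficients: [9, 24, 27, 20] → 20z^3 + 27z^2 + 24z + 9

20z^3 + 27z^2 + 24z + 9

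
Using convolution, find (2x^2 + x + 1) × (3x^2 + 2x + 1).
Ascending coefficients: a = [1, 1, 2], b = [1, 2, 3]. c[0] = 1×1 = 1; c[1] = 1×2 + 1×1 = 3; c[2] = 1×3 + 1×2 + 2×1 = 7; c[3] = 1×3 + 2×2 = 7; c[4] = 2×3 = 6. Result coefficients: [1, 3, 7, 7, 6] → 6x^4 + 7x^3 + 7x^2 + 3x + 1

6x^4 + 7x^3 + 7x^2 + 3x + 1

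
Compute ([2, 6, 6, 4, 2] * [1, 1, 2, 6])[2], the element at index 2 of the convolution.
Use y[k] = Σ_i a[i]·b[k-i] at k=2. y[2] = 2×2 + 6×1 + 6×1 = 16

16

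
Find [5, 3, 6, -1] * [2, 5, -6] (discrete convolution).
y[0] = 5×2 = 10; y[1] = 5×5 + 3×2 = 31; y[2] = 5×-6 + 3×5 + 6×2 = -3; y[3] = 3×-6 + 6×5 + -1×2 = 10; y[4] = 6×-6 + -1×5 = -41; y[5] = -1×-6 = 6

[10, 31, -3, 10, -41, 6]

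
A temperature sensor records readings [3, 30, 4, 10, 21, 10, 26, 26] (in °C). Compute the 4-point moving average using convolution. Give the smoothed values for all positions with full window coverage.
4-point moving average kernel = [1, 1, 1, 1]. Apply in 'valid' mode (full window coverage): avg[0] = (3 + 30 + 4 + 10) / 4 = 11.75; avg[1] = (30 + 4 + 10 + 21) / 4 = 16.25; avg[2] = (4 + 10 + 21 + 10) / 4 = 11.25; avg[3] = (10 + 21 + 10 + 26) / 4 = 16.75; avg[4] = (21 + 10 + 26 + 26) / 4 = 20.75. Smoothed values: [11.75, 16.25, 11.25, 16.75, 20.75]

[11.75, 16.25, 11.25, 16.75, 20.75]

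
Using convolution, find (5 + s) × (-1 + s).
Ascending coefficients: a = [5, 1], b = [-1, 1]. c[0] = 5×-1 = -5; c[1] = 5×1 + 1×-1 = 4; c[2] = 1×1 = 1. Result coefficients: [-5, 4, 1] → -5 + 4s + s^2

-5 + 4s + s^2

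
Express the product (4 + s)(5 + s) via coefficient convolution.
Ascending coefficients: a = [4, 1], b = [5, 1]. c[0] = 4×5 = 20; c[1] = 4×1 + 1×5 = 9; c[2] = 1×1 = 1. Result coefficients: [20, 9, 1] → 20 + 9s + s^2

20 + 9s + s^2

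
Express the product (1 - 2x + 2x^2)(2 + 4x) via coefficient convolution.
Ascending coefficients: a = [1, -2, 2], b = [2, 4]. c[0] = 1×2 = 2; c[1] = 1×4 + -2×2 = 0; c[2] = -2×4 + 2×2 = -4; c[3] = 2×4 = 8. Result coefficients: [2, 0, -4, 8] → 2 - 4x^2 + 8x^3

2 - 4x^2 + 8x^3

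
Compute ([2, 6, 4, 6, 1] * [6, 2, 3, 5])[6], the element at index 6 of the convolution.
Use y[k] = Σ_i a[i]·b[k-i] at k=6. y[6] = 6×5 + 1×3 = 33

33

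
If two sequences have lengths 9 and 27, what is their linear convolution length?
Linear/full convolution length: m + n - 1 = 9 + 27 - 1 = 35

35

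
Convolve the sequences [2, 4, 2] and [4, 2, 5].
y[0] = 2×4 = 8; y[1] = 2×2 + 4×4 = 20; y[2] = 2×5 + 4×2 + 2×4 = 26; y[3] = 4×5 + 2×2 = 24; y[4] = 2×5 = 10

[8, 20, 26, 24, 10]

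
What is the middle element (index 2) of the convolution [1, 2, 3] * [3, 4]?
Use y[k] = Σ_i a[i]·b[k-i] at k=2. y[2] = 2×4 + 3×3 = 17

17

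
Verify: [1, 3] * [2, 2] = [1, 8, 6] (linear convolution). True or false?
Recompute linear convolution of [1, 3] and [2, 2]: y[0] = 1×2 = 2; y[1] = 1×2 + 3×2 = 8; y[2] = 3×2 = 6 → [2, 8, 6]. Compare to given [1, 8, 6]: they differ at index 0: given 1, correct 2, so answer: No

No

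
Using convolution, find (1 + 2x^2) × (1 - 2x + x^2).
Ascending coefficients: a = [1, 0, 2], b = [1, -2, 1]. c[0] = 1×1 = 1; c[1] = 1×-2 + 0×1 = -2; c[2] = 1×1 + 0×-2 + 2×1 = 3; c[3] = 0×1 + 2×-2 = -4; c[4] = 2×1 = 2. Result coefficients: [1, -2, 3, -4, 2] → 1 - 2x + 3x^2 - 4x^3 + 2x^4

1 - 2x + 3x^2 - 4x^3 + 2x^4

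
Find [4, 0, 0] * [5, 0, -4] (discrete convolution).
y[0] = 4×5 = 20; y[1] = 4×0 + 0×5 = 0; y[2] = 4×-4 + 0×0 + 0×5 = -16; y[3] = 0×-4 + 0×0 = 0; y[4] = 0×-4 = 0

[20, 0, -16, 0, 0]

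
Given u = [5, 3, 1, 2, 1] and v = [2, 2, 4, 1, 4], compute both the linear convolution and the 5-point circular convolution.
Linear: y_lin[0] = 5×2 = 10; y_lin[1] = 5×2 + 3×2 = 16; y_lin[2] = 5×4 + 3×2 + 1×2 = 28; y_lin[3] = 5×1 + 3×4 + 1×2 + 2×2 = 23; y_lin[4] = 5×4 + 3×1 + 1×4 + 2×2 + 1×2 = 33; y_lin[5] = 3×4 + 1×1 + 2×4 + 1×2 = 23; y_lin[6] = 1×4 + 2×1 + 1×4 = 10; y_lin[7] = 2×4 + 1×1 = 9; y_lin[8] = 1×4 = 4 → [10, 16, 28, 23, 33, 23, 10, 9, 4]. Circular (length 5): y[0] = 5×2 + 3×4 + 1×1 + 2×4 + 1×2 = 33; y[1] = 5×2 + 3×2 + 1×4 + 2×1 + 1×4 = 26; y[2] = 5×4 + 3×2 + 1×2 + 2×4 + 1×1 = 37; y[3] = 5×1 + 3×4 + 1×2 + 2×2 + 1×4 = 27; y[4] = 5×4 + 3×1 + 1×4 + 2×2 + 1×2 = 33 → [33, 26, 37, 27, 33]

Linear: [10, 16, 28, 23, 33, 23, 10, 9, 4], Circular: [33, 26, 37, 27, 33]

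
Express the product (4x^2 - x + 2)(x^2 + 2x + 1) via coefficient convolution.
Ascending coefficients: a = [2, -1, 4], b = [1, 2, 1]. c[0] = 2×1 = 2; c[1] = 2×2 + -1×1 = 3; c[2] = 2×1 + -1×2 + 4×1 = 4; c[3] = -1×1 + 4×2 = 7; c[4] = 4×1 = 4. Result coefficients: [2, 3, 4, 7, 4] → 4x^4 + 7x^3 + 4x^2 + 3x + 2

4x^4 + 7x^3 + 4x^2 + 3x + 2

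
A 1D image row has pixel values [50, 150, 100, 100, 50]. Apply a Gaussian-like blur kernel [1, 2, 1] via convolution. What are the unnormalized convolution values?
Convolve image row [50, 150, 100, 100, 50] with kernel [1, 2, 1]: y[0] = 50×1 = 50; y[1] = 50×2 + 150×1 = 250; y[2] = 50×1 + 150×2 + 100×1 = 450; y[3] = 150×1 + 100×2 + 100×1 = 450; y[4] = 100×1 + 100×2 + 50×1 = 350; y[5] = 100×1 + 50×2 = 200; y[6] = 50×1 = 50 → [50, 250, 450, 450, 350, 200, 50]. Normalization factor = sum(kernel) = 4.

[50, 250, 450, 450, 350, 200, 50]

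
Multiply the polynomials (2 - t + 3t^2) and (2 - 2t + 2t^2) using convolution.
Ascending coefficients: a = [2, -1, 3], b = [2, -2, 2]. c[0] = 2×2 = 4; c[1] = 2×-2 + -1×2 = -6; c[2] = 2×2 + -1×-2 + 3×2 = 12; c[3] = -1×2 + 3×-2 = -8; c[4] = 3×2 = 6. Result coefficients: [4, -6, 12, -8, 6] → 4 - 6t + 12t^2 - 8t^3 + 6t^4

4 - 6t + 12t^2 - 8t^3 + 6t^4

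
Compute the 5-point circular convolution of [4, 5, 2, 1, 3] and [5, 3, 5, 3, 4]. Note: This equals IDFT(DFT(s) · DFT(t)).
Either evaluate y[k] = Σ_j s[j]·t[(k-j) mod 5] directly, or use IDFT(DFT(s) · DFT(t)). y[0] = 4×5 + 5×4 + 2×3 + 1×5 + 3×3 = 60; y[1] = 4×3 + 5×5 + 2×4 + 1×3 + 3×5 = 63; y[2] = 4×5 + 5×3 + 2×5 + 1×4 + 3×3 = 58; y[3] = 4×3 + 5×5 + 2×3 + 1×5 + 3×4 = 60; y[4] = 4×4 + 5×3 + 2×5 + 1×3 + 3×5 = 59. Result: [60, 63, 58, 60, 59]

[60, 63, 58, 60, 59]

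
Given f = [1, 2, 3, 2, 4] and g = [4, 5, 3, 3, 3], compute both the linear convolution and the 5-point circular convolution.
Linear: y_lin[0] = 1×4 = 4; y_lin[1] = 1×5 + 2×4 = 13; y_lin[2] = 1×3 + 2×5 + 3×4 = 25; y_lin[3] = 1×3 + 2×3 + 3×5 + 2×4 = 32; y_lin[4] = 1×3 + 2×3 + 3×3 + 2×5 + 4×4 = 44; y_lin[5] = 2×3 + 3×3 + 2×3 + 4×5 = 41; y_lin[6] = 3×3 + 2×3 + 4×3 = 27; y_lin[7] = 2×3 + 4×3 = 18; y_lin[8] = 4×3 = 12 → [4, 13, 25, 32, 44, 41, 27, 18, 12]. Circular (length 5): y[0] = 1×4 + 2×3 + 3×3 + 2×3 + 4×5 = 45; y[1] = 1×5 + 2×4 + 3×3 + 2×3 + 4×3 = 40; y[2] = 1×3 + 2×5 + 3×4 + 2×3 + 4×3 = 43; y[3] = 1×3 + 2×3 + 3×5 + 2×4 + 4×3 = 44; y[4] = 1×3 + 2×3 + 3×3 + 2×5 + 4×4 = 44 → [45, 40, 43, 44, 44]

Linear: [4, 13, 25, 32, 44, 41, 27, 18, 12], Circular: [45, 40, 43, 44, 44]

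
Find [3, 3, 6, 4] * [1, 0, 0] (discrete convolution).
y[0] = 3×1 = 3; y[1] = 3×0 + 3×1 = 3; y[2] = 3×0 + 3×0 + 6×1 = 6; y[3] = 3×0 + 6×0 + 4×1 = 4; y[4] = 6×0 + 4×0 = 0; y[5] = 4×0 = 0

[3, 3, 6, 4, 0, 0]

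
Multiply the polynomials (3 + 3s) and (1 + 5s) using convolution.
Ascending coefficients: a = [3, 3], b = [1, 5]. c[0] = 3×1 = 3; c[1] = 3×5 + 3×1 = 18; c[2] = 3×5 = 15. Result coefficients: [3, 18, 15] → 3 + 18s + 15s^2

3 + 18s + 15s^2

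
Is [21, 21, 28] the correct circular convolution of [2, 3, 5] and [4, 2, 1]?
Recompute circular convolution of [2, 3, 5] and [4, 2, 1]: y[0] = 2×4 + 3×1 + 5×2 = 21; y[1] = 2×2 + 3×4 + 5×1 = 21; y[2] = 2×1 + 3×2 + 5×4 = 28 → [21, 21, 28]. Given [21, 21, 28] matches, so answer: Yes

Yes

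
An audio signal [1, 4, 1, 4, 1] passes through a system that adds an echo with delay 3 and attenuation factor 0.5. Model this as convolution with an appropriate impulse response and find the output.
Direct-path + delayed-attenuated-path model → impulse response h = [1, 0, 0, 0.5] (1 at lag 0, 0.5 at lag 3). Output y[n] = x[n] + 0.5·x[n - 3] (with x[n] = 0 outside 0..4): y[0] = 1 + 0.5×0 = 1; y[1] = 4 + 0.5×0 = 4; y[2] = 1 + 0.5×0 = 1; y[3] = 4 + 0.5×1 = 4.5; y[4] = 1 + 0.5×4 = 3.0; y[5] = 0 + 0.5×1 = 0.5; y[6] = 0 + 0.5×4 = 2.0; y[7] = 0 + 0.5×1 = 0.5. So y = [1, 4, 1, 4.5, 3.0, 0.5, 2.0, 0.5]

[1, 4, 1, 4.5, 3.0, 0.5, 2.0, 0.5]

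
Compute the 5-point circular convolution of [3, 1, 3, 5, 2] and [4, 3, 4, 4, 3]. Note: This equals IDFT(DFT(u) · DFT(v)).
Either evaluate y[k] = Σ_j u[j]·v[(k-j) mod 5] directly, or use IDFT(DFT(u) · DFT(v)). y[0] = 3×4 + 1×3 + 3×4 + 5×4 + 2×3 = 53; y[1] = 3×3 + 1×4 + 3×3 + 5×4 + 2×4 = 50; y[2] = 3×4 + 1×3 + 3×4 + 5×3 + 2×4 = 50; y[3] = 3×4 + 1×4 + 3×3 + 5×4 + 2×3 = 51; y[4] = 3×3 + 1×4 + 3×4 + 5×3 + 2×4 = 48. Result: [53, 50, 50, 51, 48]

[53, 50, 50, 51, 48]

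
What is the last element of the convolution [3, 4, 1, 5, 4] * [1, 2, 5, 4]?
Use y[k] = Σ_i a[i]·b[k-i] at k=7. y[7] = 4×4 = 16

16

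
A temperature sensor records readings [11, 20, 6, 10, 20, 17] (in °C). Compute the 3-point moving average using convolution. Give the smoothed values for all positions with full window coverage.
3-point moving average kernel = [1, 1, 1]. Apply in 'valid' mode (full window coverage): avg[0] = (11 + 20 + 6) / 3 = 12.33; avg[1] = (20 + 6 + 10) / 3 = 12.0; avg[2] = (6 + 10 + 20) / 3 = 12.0; avg[3] = (10 + 20 + 17) / 3 = 15.67. Smoothed values: [12.33, 12.0, 12.0, 15.67]

[12.33, 12.0, 12.0, 15.67]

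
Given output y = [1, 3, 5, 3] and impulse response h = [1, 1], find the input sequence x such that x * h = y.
Deconvolve y=[1, 3, 5, 3] by h=[1, 1]. Since h[0]=1, solve forward: x[0] = y[0] / 1 = 1; x[1] = (y[1] - 1×1) / 1 = 2; x[2] = (y[2] - 2×1) / 1 = 3. So x = [1, 2, 3]. Check by forward convolution: y[0] = 1×1 = 1; y[1] = 1×1 + 2×1 = 3; y[2] = 2×1 + 3×1 = 5; y[3] = 3×1 = 3

[1, 2, 3]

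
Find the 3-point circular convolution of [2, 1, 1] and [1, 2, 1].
Use y[k] = Σ_j a[j]·b[(k-j) mod 3]. y[0] = 2×1 + 1×1 + 1×2 = 5; y[1] = 2×2 + 1×1 + 1×1 = 6; y[2] = 2×1 + 1×2 + 1×1 = 5. Result: [5, 6, 5]

[5, 6, 5]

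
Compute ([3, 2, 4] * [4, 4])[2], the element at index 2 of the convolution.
Use y[k] = Σ_i a[i]·b[k-i] at k=2. y[2] = 2×4 + 4×4 = 24

24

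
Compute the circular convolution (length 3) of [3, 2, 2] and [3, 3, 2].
Use y[k] = Σ_j a[j]·b[(k-j) mod 3]. y[0] = 3×3 + 2×2 + 2×3 = 19; y[1] = 3×3 + 2×3 + 2×2 = 19; y[2] = 3×2 + 2×3 + 2×3 = 18. Result: [19, 19, 18]

[19, 19, 18]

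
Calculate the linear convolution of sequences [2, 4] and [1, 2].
y[0] = 2×1 = 2; y[1] = 2×2 + 4×1 = 8; y[2] = 4×2 = 8

[2, 8, 8]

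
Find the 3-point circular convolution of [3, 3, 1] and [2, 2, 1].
Use y[k] = Σ_j a[j]·b[(k-j) mod 3]. y[0] = 3×2 + 3×1 + 1×2 = 11; y[1] = 3×2 + 3×2 + 1×1 = 13; y[2] = 3×1 + 3×2 + 1×2 = 11. Result: [11, 13, 11]

[11, 13, 11]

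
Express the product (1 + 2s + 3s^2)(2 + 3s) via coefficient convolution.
Ascending coefficients: a = [1, 2, 3], b = [2, 3]. c[0] = 1×2 = 2; c[1] = 1×3 + 2×2 = 7; c[2] = 2×3 + 3×2 = 12; c[3] = 3×3 = 9. Result coefficients: [2, 7, 12, 9] → 2 + 7s + 12s^2 + 9s^3

2 + 7s + 12s^2 + 9s^3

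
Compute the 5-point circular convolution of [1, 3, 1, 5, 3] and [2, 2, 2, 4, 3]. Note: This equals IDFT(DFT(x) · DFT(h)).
Either evaluate y[k] = Σ_j x[j]·h[(k-j) mod 5] directly, or use IDFT(DFT(x) · DFT(h)). y[0] = 1×2 + 3×3 + 1×4 + 5×2 + 3×2 = 31; y[1] = 1×2 + 3×2 + 1×3 + 5×4 + 3×2 = 37; y[2] = 1×2 + 3×2 + 1×2 + 5×3 + 3×4 = 37; y[3] = 1×4 + 3×2 + 1×2 + 5×2 + 3×3 = 31; y[4] = 1×3 + 3×4 + 1×2 + 5×2 + 3×2 = 33. Result: [31, 37, 37, 31, 33]

[31, 37, 37, 31, 33]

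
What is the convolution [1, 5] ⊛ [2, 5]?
y[0] = 1×2 = 2; y[1] = 1×5 + 5×2 = 15; y[2] = 5×5 = 25

[2, 15, 25]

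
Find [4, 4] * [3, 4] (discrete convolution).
y[0] = 4×3 = 12; y[1] = 4×4 + 4×3 = 28; y[2] = 4×4 = 16

[12, 28, 16]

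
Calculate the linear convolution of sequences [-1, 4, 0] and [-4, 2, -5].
y[0] = -1×-4 = 4; y[1] = -1×2 + 4×-4 = -18; y[2] = -1×-5 + 4×2 + 0×-4 = 13; y[3] = 4×-5 + 0×2 = -20; y[4] = 0×-5 = 0

[4, -18, 13, -20, 0]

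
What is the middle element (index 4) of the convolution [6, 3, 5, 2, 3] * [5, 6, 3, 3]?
Use y[k] = Σ_i a[i]·b[k-i] at k=4. y[4] = 3×3 + 5×3 + 2×6 + 3×5 = 51

51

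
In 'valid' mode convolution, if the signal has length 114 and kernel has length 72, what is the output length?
'Valid' mode counts only positions where the kernel fully overlaps the signal: m - n + 1 = 114 - 72 + 1 = 43

43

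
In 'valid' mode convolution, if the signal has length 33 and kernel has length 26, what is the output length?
'Valid' mode counts only positions where the kernel fully overlaps the signal: m - n + 1 = 33 - 26 + 1 = 8

8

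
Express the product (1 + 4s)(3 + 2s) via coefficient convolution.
Ascending coefficients: a = [1, 4], b = [3, 2]. c[0] = 1×3 = 3; c[1] = 1×2 + 4×3 = 14; c[2] = 4×2 = 8. Result coefficients: [3, 14, 8] → 3 + 14s + 8s^2

3 + 14s + 8s^2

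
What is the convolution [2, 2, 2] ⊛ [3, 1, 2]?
y[0] = 2×3 = 6; y[1] = 2×1 + 2×3 = 8; y[2] = 2×2 + 2×1 + 2×3 = 12; y[3] = 2×2 + 2×1 = 6; y[4] = 2×2 = 4

[6, 8, 12, 6, 4]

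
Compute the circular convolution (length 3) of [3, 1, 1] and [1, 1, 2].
Use y[k] = Σ_j x[j]·h[(k-j) mod 3]. y[0] = 3×1 + 1×2 + 1×1 = 6; y[1] = 3×1 + 1×1 + 1×2 = 6; y[2] = 3×2 + 1×1 + 1×1 = 8. Result: [6, 6, 8]

[6, 6, 8]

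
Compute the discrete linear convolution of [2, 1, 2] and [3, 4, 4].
y[0] = 2×3 = 6; y[1] = 2×4 + 1×3 = 11; y[2] = 2×4 + 1×4 + 2×3 = 18; y[3] = 1×4 + 2×4 = 12; y[4] = 2×4 = 8

[6, 11, 18, 12, 8]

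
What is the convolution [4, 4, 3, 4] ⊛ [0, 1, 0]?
y[0] = 4×0 = 0; y[1] = 4×1 + 4×0 = 4; y[2] = 4×0 + 4×1 + 3×0 = 4; y[3] = 4×0 + 3×1 + 4×0 = 3; y[4] = 3×0 + 4×1 = 4; y[5] = 4×0 = 0

[0, 4, 4, 3, 4, 0]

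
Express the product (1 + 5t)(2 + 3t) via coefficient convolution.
Ascending coefficients: a = [1, 5], b = [2, 3]. c[0] = 1×2 = 2; c[1] = 1×3 + 5×2 = 13; c[2] = 5×3 = 15. Result coefficients: [2, 13, 15] → 2 + 13t + 15t^2

2 + 13t + 15t^2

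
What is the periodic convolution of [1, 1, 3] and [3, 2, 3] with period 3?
Use y[k] = Σ_j a[j]·b[(k-j) mod 3]. y[0] = 1×3 + 1×3 + 3×2 = 12; y[1] = 1×2 + 1×3 + 3×3 = 14; y[2] = 1×3 + 1×2 + 3×3 = 14. Result: [12, 14, 14]

[12, 14, 14]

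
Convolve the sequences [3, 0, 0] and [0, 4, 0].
y[0] = 3×0 = 0; y[1] = 3×4 + 0×0 = 12; y[2] = 3×0 + 0×4 + 0×0 = 0; y[3] = 0×0 + 0×4 = 0; y[4] = 0×0 = 0

[0, 12, 0, 0, 0]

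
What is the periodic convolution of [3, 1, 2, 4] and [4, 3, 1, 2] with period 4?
Use y[k] = Σ_j u[j]·v[(k-j) mod 4]. y[0] = 3×4 + 1×2 + 2×1 + 4×3 = 28; y[1] = 3×3 + 1×4 + 2×2 + 4×1 = 21; y[2] = 3×1 + 1×3 + 2×4 + 4×2 = 22; y[3] = 3×2 + 1×1 + 2×3 + 4×4 = 29. Result: [28, 21, 22, 29]

[28, 21, 22, 29]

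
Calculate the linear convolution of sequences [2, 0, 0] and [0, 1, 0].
y[0] = 2×0 = 0; y[1] = 2×1 + 0×0 = 2; y[2] = 2×0 + 0×1 + 0×0 = 0; y[3] = 0×0 + 0×1 = 0; y[4] = 0×0 = 0

[0, 2, 0, 0, 0]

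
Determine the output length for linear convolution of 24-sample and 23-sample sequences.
Linear/full convolution length: m + n - 1 = 24 + 23 - 1 = 46

46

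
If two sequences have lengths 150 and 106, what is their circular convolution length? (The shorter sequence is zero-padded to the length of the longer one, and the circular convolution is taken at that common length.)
Circular convolution (zero-padding the shorter input) has length max(m, n) = max(150, 106) = 150

150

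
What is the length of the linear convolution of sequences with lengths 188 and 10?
Linear/full convolution length: m + n - 1 = 188 + 10 - 1 = 197

197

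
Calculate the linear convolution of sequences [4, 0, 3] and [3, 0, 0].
y[0] = 4×3 = 12; y[1] = 4×0 + 0×3 = 0; y[2] = 4×0 + 0×0 + 3×3 = 9; y[3] = 0×0 + 3×0 = 0; y[4] = 3×0 = 0

[12, 0, 9, 0, 0]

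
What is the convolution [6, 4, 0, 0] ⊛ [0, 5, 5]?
y[0] = 6×0 = 0; y[1] = 6×5 + 4×0 = 30; y[2] = 6×5 + 4×5 + 0×0 = 50; y[3] = 4×5 + 0×5 + 0×0 = 20; y[4] = 0×5 + 0×5 = 0; y[5] = 0×5 = 0

[0, 30, 50, 20, 0, 0]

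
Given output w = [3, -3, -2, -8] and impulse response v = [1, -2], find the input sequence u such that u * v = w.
Deconvolve w=[3, -3, -2, -8] by v=[1, -2]. Since v[0]=1, solve forward: u[0] = w[0] / 1 = 3; u[1] = (w[1] - 3×-2) / 1 = 3; u[2] = (w[2] - 3×-2) / 1 = 4. So u = [3, 3, 4]. Check by forward convolution: w[0] = 3×1 = 3; w[1] = 3×-2 + 3×1 = -3; w[2] = 3×-2 + 4×1 = -2; w[3] = 4×-2 = -8

[3, 3, 4]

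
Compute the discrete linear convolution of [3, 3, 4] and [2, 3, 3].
y[0] = 3×2 = 6; y[1] = 3×3 + 3×2 = 15; y[2] = 3×3 + 3×3 + 4×2 = 26; y[3] = 3×3 + 4×3 = 21; y[4] = 4×3 = 12

[6, 15, 26, 21, 12]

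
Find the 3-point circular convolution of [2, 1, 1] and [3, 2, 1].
Use y[k] = Σ_j u[j]·v[(k-j) mod 3]. y[0] = 2×3 + 1×1 + 1×2 = 9; y[1] = 2×2 + 1×3 + 1×1 = 8; y[2] = 2×1 + 1×2 + 1×3 = 7. Result: [9, 8, 7]

[9, 8, 7]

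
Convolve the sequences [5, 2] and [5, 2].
y[0] = 5×5 = 25; y[1] = 5×2 + 2×5 = 20; y[2] = 2×2 = 4

[25, 20, 4]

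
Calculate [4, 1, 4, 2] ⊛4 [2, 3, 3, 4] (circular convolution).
Use y[k] = Σ_j s[j]·t[(k-j) mod 4]. y[0] = 4×2 + 1×4 + 4×3 + 2×3 = 30; y[1] = 4×3 + 1×2 + 4×4 + 2×3 = 36; y[2] = 4×3 + 1×3 + 4×2 + 2×4 = 31; y[3] = 4×4 + 1×3 + 4×3 + 2×2 = 35. Result: [30, 36, 31, 35]

[30, 36, 31, 35]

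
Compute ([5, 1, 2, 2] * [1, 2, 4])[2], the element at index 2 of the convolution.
Use y[k] = Σ_i a[i]·b[k-i] at k=2. y[2] = 5×4 + 1×2 + 2×1 = 24

24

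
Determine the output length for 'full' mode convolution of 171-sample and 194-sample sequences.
Linear/full convolution length: m + n - 1 = 171 + 194 - 1 = 364

364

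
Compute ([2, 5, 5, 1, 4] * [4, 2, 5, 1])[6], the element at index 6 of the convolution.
Use y[k] = Σ_i a[i]·b[k-i] at k=6. y[6] = 1×1 + 4×5 = 21

21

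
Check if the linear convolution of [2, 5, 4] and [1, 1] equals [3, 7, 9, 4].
Recompute linear convolution of [2, 5, 4] and [1, 1]: y[0] = 2×1 = 2; y[1] = 2×1 + 5×1 = 7; y[2] = 5×1 + 4×1 = 9; y[3] = 4×1 = 4 → [2, 7, 9, 4]. Compare to given [3, 7, 9, 4]: they differ at index 0: given 3, correct 2, so answer: No

No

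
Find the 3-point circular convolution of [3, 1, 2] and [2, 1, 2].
Use y[k] = Σ_j f[j]·g[(k-j) mod 3]. y[0] = 3×2 + 1×2 + 2×1 = 10; y[1] = 3×1 + 1×2 + 2×2 = 9; y[2] = 3×2 + 1×1 + 2×2 = 11. Result: [10, 9, 11]

[10, 9, 11]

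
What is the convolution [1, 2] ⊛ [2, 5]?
y[0] = 1×2 = 2; y[1] = 1×5 + 2×2 = 9; y[2] = 2×5 = 10

[2, 9, 10]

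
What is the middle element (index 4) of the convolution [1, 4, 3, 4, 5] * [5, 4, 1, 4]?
Use y[k] = Σ_i a[i]·b[k-i] at k=4. y[4] = 4×4 + 3×1 + 4×4 + 5×5 = 60

60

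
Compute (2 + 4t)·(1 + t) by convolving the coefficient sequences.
Ascending coefficients: a = [2, 4], b = [1, 1]. c[0] = 2×1 = 2; c[1] = 2×1 + 4×1 = 6; c[2] = 4×1 = 4. Result coefficients: [2, 6, 4] → 2 + 6t + 4t^2

2 + 6t + 4t^2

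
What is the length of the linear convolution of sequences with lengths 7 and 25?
Linear/full convolution length: m + n - 1 = 7 + 25 - 1 = 31

31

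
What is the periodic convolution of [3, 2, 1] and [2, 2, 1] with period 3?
Use y[k] = Σ_j x[j]·h[(k-j) mod 3]. y[0] = 3×2 + 2×1 + 1×2 = 10; y[1] = 3×2 + 2×2 + 1×1 = 11; y[2] = 3×1 + 2×2 + 1×2 = 9. Result: [10, 11, 9]

[10, 11, 9]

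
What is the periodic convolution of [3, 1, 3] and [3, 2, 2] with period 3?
Use y[k] = Σ_j s[j]·t[(k-j) mod 3]. y[0] = 3×3 + 1×2 + 3×2 = 17; y[1] = 3×2 + 1×3 + 3×2 = 15; y[2] = 3×2 + 1×2 + 3×3 = 17. Result: [17, 15, 17]

[17, 15, 17]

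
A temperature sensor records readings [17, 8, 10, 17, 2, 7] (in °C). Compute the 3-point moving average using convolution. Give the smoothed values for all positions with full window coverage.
3-point moving average kernel = [1, 1, 1]. Apply in 'valid' mode (full window coverage): avg[0] = (17 + 8 + 10) / 3 = 11.67; avg[1] = (8 + 10 + 17) / 3 = 11.67; avg[2] = (10 + 17 + 2) / 3 = 9.67; avg[3] = (17 + 2 + 7) / 3 = 8.67. Smoothed values: [11.67, 11.67, 9.67, 8.67]

[11.67, 11.67, 9.67, 8.67]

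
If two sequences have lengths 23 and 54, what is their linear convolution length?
Linear/full convolution length: m + n - 1 = 23 + 54 - 1 = 76

76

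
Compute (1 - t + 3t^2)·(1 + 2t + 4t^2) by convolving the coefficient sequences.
Ascending coefficients: a = [1, -1, 3], b = [1, 2, 4]. c[0] = 1×1 = 1; c[1] = 1×2 + -1×1 = 1; c[2] = 1×4 + -1×2 + 3×1 = 5; c[3] = -1×4 + 3×2 = 2; c[4] = 3×4 = 12. Result coefficients: [1, 1, 5, 2, 12] → 1 + t + 5t^2 + 2t^3 + 12t^4

1 + t + 5t^2 + 2t^3 + 12t^4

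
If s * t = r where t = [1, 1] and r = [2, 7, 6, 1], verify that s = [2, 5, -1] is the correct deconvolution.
Forward-compute [2, 5, -1] * [1, 1]: r[0] = 2×1 = 2; r[1] = 2×1 + 5×1 = 7; r[2] = 5×1 + -1×1 = 4; r[3] = -1×1 = -1 → [2, 7, 4, -1]. Does not match given r = [2, 7, 6, 1].

Not verified. [2, 5, -1] * [1, 1] = [2, 7, 4, -1], which differs from [2, 7, 6, 1] at index 2.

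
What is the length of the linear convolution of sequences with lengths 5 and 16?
Linear/full convolution length: m + n - 1 = 5 + 16 - 1 = 20

20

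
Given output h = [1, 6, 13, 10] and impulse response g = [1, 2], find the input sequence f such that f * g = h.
Deconvolve h=[1, 6, 13, 10] by g=[1, 2]. Since g[0]=1, solve forward: f[0] = h[0] / 1 = 1; f[1] = (h[1] - 1×2) / 1 = 4; f[2] = (h[2] - 4×2) / 1 = 5. So f = [1, 4, 5]. Check by forward convolution: h[0] = 1×1 = 1; h[1] = 1×2 + 4×1 = 6; h[2] = 4×2 + 5×1 = 13; h[3] = 5×2 = 10

[1, 4, 5]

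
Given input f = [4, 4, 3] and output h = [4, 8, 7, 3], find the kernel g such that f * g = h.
Output length 4 = len(f) + len(g) - 1 ⇒ len(g) = 2. Solve g forward using g[k] = (h[k] - Σ_{i≥1} f[i]·g[k-i]) / f[0]: g[0] = h[0] / f[0] = 4 / 4 = 1; g[1] = (h[1] - 4×1) / f[0] = (8 - 4×1) / 4 = 1. So g = [1, 1]. Forward-check [4, 4, 3] * [1, 1]: h[0] = 4×1 = 4; h[1] = 4×1 + 4×1 = 8; h[2] = 4×1 + 3×1 = 7; h[3] = 3×1 = 3 → [4, 8, 7, 3] ✓

[1, 1]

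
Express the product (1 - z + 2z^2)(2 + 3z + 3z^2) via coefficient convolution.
Ascending coefficients: a = [1, -1, 2], b = [2, 3, 3]. c[0] = 1×2 = 2; c[1] = 1×3 + -1×2 = 1; c[2] = 1×3 + -1×3 + 2×2 = 4; c[3] = -1×3 + 2×3 = 3; c[4] = 2×3 = 6. Result coefficients: [2, 1, 4, 3, 6] → 2 + z + 4z^2 + 3z^3 + 6z^4

2 + z + 4z^2 + 3z^3 + 6z^4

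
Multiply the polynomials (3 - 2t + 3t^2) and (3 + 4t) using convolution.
Ascending coefficients: a = [3, -2, 3], b = [3, 4]. c[0] = 3×3 = 9; c[1] = 3×4 + -2×3 = 6; c[2] = -2×4 + 3×3 = 1; c[3] = 3×4 = 12. Result coefficients: [9, 6, 1, 12] → 9 + 6t + t^2 + 12t^3

9 + 6t + t^2 + 12t^3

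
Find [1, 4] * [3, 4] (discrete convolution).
y[0] = 1×3 = 3; y[1] = 1×4 + 4×3 = 16; y[2] = 4×4 = 16

[3, 16, 16]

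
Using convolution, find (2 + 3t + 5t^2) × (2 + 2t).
Ascending coefficients: a = [2, 3, 5], b = [2, 2]. c[0] = 2×2 = 4; c[1] = 2×2 + 3×2 = 10; c[2] = 3×2 + 5×2 = 16; c[3] = 5×2 = 10. Result coefficients: [4, 10, 16, 10] → 4 + 10t + 16t^2 + 10t^3

4 + 10t + 16t^2 + 10t^3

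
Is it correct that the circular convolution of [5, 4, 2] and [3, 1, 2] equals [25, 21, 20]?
Recompute circular convolution of [5, 4, 2] and [3, 1, 2]: y[0] = 5×3 + 4×2 + 2×1 = 25; y[1] = 5×1 + 4×3 + 2×2 = 21; y[2] = 5×2 + 4×1 + 2×3 = 20 → [25, 21, 20]. Given [25, 21, 20] matches, so answer: Yes

Yes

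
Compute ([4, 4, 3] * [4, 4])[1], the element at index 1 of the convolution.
Use y[k] = Σ_i a[i]·b[k-i] at k=1. y[1] = 4×4 + 4×4 = 32

32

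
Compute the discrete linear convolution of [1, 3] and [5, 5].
y[0] = 1×5 = 5; y[1] = 1×5 + 3×5 = 20; y[2] = 3×5 = 15

[5, 20, 15]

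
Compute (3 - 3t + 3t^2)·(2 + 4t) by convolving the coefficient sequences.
Ascending coefficients: a = [3, -3, 3], b = [2, 4]. c[0] = 3×2 = 6; c[1] = 3×4 + -3×2 = 6; c[2] = -3×4 + 3×2 = -6; c[3] = 3×4 = 12. Result coefficients: [6, 6, -6, 12] → 6 + 6t - 6t^2 + 12t^3

6 + 6t - 6t^2 + 12t^3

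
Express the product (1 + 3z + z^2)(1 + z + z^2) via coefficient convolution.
Ascending coefficients: a = [1, 3, 1], b = [1, 1, 1]. c[0] = 1×1 = 1; c[1] = 1×1 + 3×1 = 4; c[2] = 1×1 + 3×1 + 1×1 = 5; c[3] = 3×1 + 1×1 = 4; c[4] = 1×1 = 1. Result coefficients: [1, 4, 5, 4, 1] → 1 + 4z + 5z^2 + 4z^3 + z^4

1 + 4z + 5z^2 + 4z^3 + z^4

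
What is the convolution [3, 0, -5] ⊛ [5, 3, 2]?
y[0] = 3×5 = 15; y[1] = 3×3 + 0×5 = 9; y[2] = 3×2 + 0×3 + -5×5 = -19; y[3] = 0×2 + -5×3 = -15; y[4] = -5×2 = -10

[15, 9, -19, -15, -10]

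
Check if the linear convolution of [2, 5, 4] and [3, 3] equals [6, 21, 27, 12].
Recompute linear convolution of [2, 5, 4] and [3, 3]: y[0] = 2×3 = 6; y[1] = 2×3 + 5×3 = 21; y[2] = 5×3 + 4×3 = 27; y[3] = 4×3 = 12 → [6, 21, 27, 12]. Given [6, 21, 27, 12] matches, so answer: Yes

Yes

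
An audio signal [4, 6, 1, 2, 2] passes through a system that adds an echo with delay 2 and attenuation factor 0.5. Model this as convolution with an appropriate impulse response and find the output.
Direct-path + delayed-attenuated-path model → impulse response h = [1, 0, 0.5] (1 at lag 0, 0.5 at lag 2). Output y[n] = x[n] + 0.5·x[n - 2] (with x[n] = 0 outside 0..4): y[0] = 4 + 0.5×0 = 4; y[1] = 6 + 0.5×0 = 6; y[2] = 1 + 0.5×4 = 3.0; y[3] = 2 + 0.5×6 = 5.0; y[4] = 2 + 0.5×1 = 2.5; y[5] = 0 + 0.5×2 = 1.0; y[6] = 0 + 0.5×2 = 1.0. So y = [4, 6, 3.0, 5.0, 2.5, 1.0, 1.0]

[4, 6, 3.0, 5.0, 2.5, 1.0, 1.0]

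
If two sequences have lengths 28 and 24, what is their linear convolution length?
Linear/full convolution length: m + n - 1 = 28 + 24 - 1 = 51

51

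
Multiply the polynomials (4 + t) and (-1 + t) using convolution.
Ascending coefficients: a = [4, 1], b = [-1, 1]. c[0] = 4×-1 = -4; c[1] = 4×1 + 1×-1 = 3; c[2] = 1×1 = 1. Result coefficients: [-4, 3, 1] → -4 + 3t + t^2

-4 + 3t + t^2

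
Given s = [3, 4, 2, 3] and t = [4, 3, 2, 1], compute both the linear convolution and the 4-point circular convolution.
Linear: y_lin[0] = 3×4 = 12; y_lin[1] = 3×3 + 4×4 = 25; y_lin[2] = 3×2 + 4×3 + 2×4 = 26; y_lin[3] = 3×1 + 4×2 + 2×3 + 3×4 = 29; y_lin[4] = 4×1 + 2×2 + 3×3 = 17; y_lin[5] = 2×1 + 3×2 = 8; y_lin[6] = 3×1 = 3 → [12, 25, 26, 29, 17, 8, 3]. Circular (length 4): y[0] = 3×4 + 4×1 + 2×2 + 3×3 = 29; y[1] = 3×3 + 4×4 + 2×1 + 3×2 = 33; y[2] = 3×2 + 4×3 + 2×4 + 3×1 = 29; y[3] = 3×1 + 4×2 + 2×3 + 3×4 = 29 → [29, 33, 29, 29]

Linear: [12, 25, 26, 29, 17, 8, 3], Circular: [29, 33, 29, 29]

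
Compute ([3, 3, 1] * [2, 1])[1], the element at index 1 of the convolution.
Use y[k] = Σ_i a[i]·b[k-i] at k=1. y[1] = 3×1 + 3×2 = 9

9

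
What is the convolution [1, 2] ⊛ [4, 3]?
y[0] = 1×4 = 4; y[1] = 1×3 + 2×4 = 11; y[2] = 2×3 = 6

[4, 11, 6]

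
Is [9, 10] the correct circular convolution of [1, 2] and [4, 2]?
Recompute circular convolution of [1, 2] and [4, 2]: y[0] = 1×4 + 2×2 = 8; y[1] = 1×2 + 2×4 = 10 → [8, 10]. Compare to given [9, 10]: they differ at index 0: given 9, correct 8, so answer: No

No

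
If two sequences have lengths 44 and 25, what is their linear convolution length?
Linear/full convolution length: m + n - 1 = 44 + 25 - 1 = 68

68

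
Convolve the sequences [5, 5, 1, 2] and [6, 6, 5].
y[0] = 5×6 = 30; y[1] = 5×6 + 5×6 = 60; y[2] = 5×5 + 5×6 + 1×6 = 61; y[3] = 5×5 + 1×6 + 2×6 = 43; y[4] = 1×5 + 2×6 = 17; y[5] = 2×5 = 10

[30, 60, 61, 43, 17, 10]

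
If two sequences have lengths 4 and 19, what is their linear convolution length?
Linear/full convolution length: m + n - 1 = 4 + 19 - 1 = 22

22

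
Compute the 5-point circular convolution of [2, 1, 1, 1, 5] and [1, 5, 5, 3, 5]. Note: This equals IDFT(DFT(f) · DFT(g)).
Either evaluate y[k] = Σ_j f[j]·g[(k-j) mod 5] directly, or use IDFT(DFT(f) · DFT(g)). y[0] = 2×1 + 1×5 + 1×3 + 1×5 + 5×5 = 40; y[1] = 2×5 + 1×1 + 1×5 + 1×3 + 5×5 = 44; y[2] = 2×5 + 1×5 + 1×1 + 1×5 + 5×3 = 36; y[3] = 2×3 + 1×5 + 1×5 + 1×1 + 5×5 = 42; y[4] = 2×5 + 1×3 + 1×5 + 1×5 + 5×1 = 28. Result: [40, 44, 36, 42, 28]

[40, 44, 36, 42, 28]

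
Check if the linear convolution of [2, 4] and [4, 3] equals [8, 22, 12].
Recompute linear convolution of [2, 4] and [4, 3]: y[0] = 2×4 = 8; y[1] = 2×3 + 4×4 = 22; y[2] = 4×3 = 12 → [8, 22, 12]. Given [8, 22, 12] matches, so answer: Yes

Yes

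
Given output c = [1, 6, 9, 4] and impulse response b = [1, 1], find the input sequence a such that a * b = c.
Deconvolve c=[1, 6, 9, 4] by b=[1, 1]. Since b[0]=1, solve forward: a[0] = c[0] / 1 = 1; a[1] = (c[1] - 1×1) / 1 = 5; a[2] = (c[2] - 5×1) / 1 = 4. So a = [1, 5, 4]. Check by forward convolution: c[0] = 1×1 = 1; c[1] = 1×1 + 5×1 = 6; c[2] = 5×1 + 4×1 = 9; c[3] = 4×1 = 4

[1, 5, 4]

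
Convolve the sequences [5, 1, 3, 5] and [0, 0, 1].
y[0] = 5×0 = 0; y[1] = 5×0 + 1×0 = 0; y[2] = 5×1 + 1×0 + 3×0 = 5; y[3] = 1×1 + 3×0 + 5×0 = 1; y[4] = 3×1 + 5×0 = 3; y[5] = 5×1 = 5

[0, 0, 5, 1, 3, 5]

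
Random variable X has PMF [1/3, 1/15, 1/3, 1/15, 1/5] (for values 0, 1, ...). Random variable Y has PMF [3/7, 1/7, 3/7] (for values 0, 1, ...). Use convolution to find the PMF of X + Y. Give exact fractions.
P(X+Y=k) = Σ_i P(X=i)·P(Y=k-i) — a convolution of [1/3, 1/15, 1/3, 1/15, 1/5] and [3/7, 1/7, 3/7]. P(X+Y=0) = (1/3)×(3/7) = 1/7; P(X+Y=1) = (1/3)×(1/7) + (1/15)×(3/7) = 1/21 + 1/35 = 8/105; P(X+Y=2) = (1/3)×(3/7) + (1/15)×(1/7) + (1/3)×(3/7) = 1/7 + 1/105 + 1/7 = 31/105; P(X+Y=3) = (1/15)×(3/7) + (1/3)×(1/7) + (1/15)×(3/7) = 1/35 + 1/21 + 1/35 = 11/105; P(X+Y=4) = (1/3)×(3/7) + (1/15)×(1/7) + (1/5)×(3/7) = 1/7 + 1/105 + 3/35 = 5/21; P(X+Y=5) = (1/15)×(3/7) + (1/5)×(1/7) = 1/35 + 1/35 = 2/35; P(X+Y=6) = (1/5)×(3/7) = 3/35. PMF: [1/7, 8/105, 31/105, 11/105, 5/21, 2/35, 3/35] (sums to 1 ✓)

[1/7, 8/105, 31/105, 11/105, 5/21, 2/35, 3/35]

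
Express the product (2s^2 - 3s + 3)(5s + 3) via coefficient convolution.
Ascending coefficients: a = [3, -3, 2], b = [3, 5]. c[0] = 3×3 = 9; c[1] = 3×5 + -3×3 = 6; c[2] = -3×5 + 2×3 = -9; c[3] = 2×5 = 10. Result coefficients: [9, 6, -9, 10] → 10s^3 - 9s^2 + 6s + 9

10s^3 - 9s^2 + 6s + 9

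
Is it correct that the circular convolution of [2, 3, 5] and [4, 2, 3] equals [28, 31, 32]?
Recompute circular convolution of [2, 3, 5] and [4, 2, 3]: y[0] = 2×4 + 3×3 + 5×2 = 27; y[1] = 2×2 + 3×4 + 5×3 = 31; y[2] = 2×3 + 3×2 + 5×4 = 32 → [27, 31, 32]. Compare to given [28, 31, 32]: they differ at index 0: given 28, correct 27, so answer: No

No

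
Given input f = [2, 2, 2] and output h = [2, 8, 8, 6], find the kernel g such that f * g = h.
Output length 4 = len(f) + len(g) - 1 ⇒ len(g) = 2. Solve g forward using g[k] = (h[k] - Σ_{i≥1} f[i]·g[k-i]) / f[0]: g[0] = h[0] / f[0] = 2 / 2 = 1; g[1] = (h[1] - 2×1) / f[0] = (8 - 2×1) / 2 = 3. So g = [1, 3]. Forward-check [2, 2, 2] * [1, 3]: h[0] = 2×1 = 2; h[1] = 2×3 + 2×1 = 8; h[2] = 2×3 + 2×1 = 8; h[3] = 2×3 = 6 → [2, 8, 8, 6] ✓

[1, 3]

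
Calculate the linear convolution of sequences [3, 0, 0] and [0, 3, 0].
y[0] = 3×0 = 0; y[1] = 3×3 + 0×0 = 9; y[2] = 3×0 + 0×3 + 0×0 = 0; y[3] = 0×0 + 0×3 = 0; y[4] = 0×0 = 0

[0, 9, 0, 0, 0]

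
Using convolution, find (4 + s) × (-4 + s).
Ascending coefficients: a = [4, 1], b = [-4, 1]. c[0] = 4×-4 = -16; c[1] = 4×1 + 1×-4 = 0; c[2] = 1×1 = 1. Result coefficients: [-16, 0, 1] → -16 + s^2

-16 + s^2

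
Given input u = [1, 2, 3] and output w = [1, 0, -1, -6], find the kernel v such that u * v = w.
Output length 4 = len(u) + len(v) - 1 ⇒ len(v) = 2. Solve v forward using v[k] = (w[k] - Σ_{i≥1} u[i]·v[k-i]) / u[0]: v[0] = w[0] / u[0] = 1 / 1 = 1; v[1] = (w[1] - 2×1) / u[0] = (0 - 2×1) / 1 = -2. So v = [1, -2]. Forward-check [1, 2, 3] * [1, -2]: w[0] = 1×1 = 1; w[1] = 1×-2 + 2×1 = 0; w[2] = 2×-2 + 3×1 = -1; w[3] = 3×-2 = -6 → [1, 0, -1, -6] ✓

[1, -2]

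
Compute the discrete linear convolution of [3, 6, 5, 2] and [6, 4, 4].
y[0] = 3×6 = 18; y[1] = 3×4 + 6×6 = 48; y[2] = 3×4 + 6×4 + 5×6 = 66; y[3] = 6×4 + 5×4 + 2×6 = 56; y[4] = 5×4 + 2×4 = 28; y[5] = 2×4 = 8

[18, 48, 66, 56, 28, 8]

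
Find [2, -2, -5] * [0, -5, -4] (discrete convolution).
y[0] = 2×0 = 0; y[1] = 2×-5 + -2×0 = -10; y[2] = 2×-4 + -2×-5 + -5×0 = 2; y[3] = -2×-4 + -5×-5 = 33; y[4] = -5×-4 = 20

[0, -10, 2, 33, 20]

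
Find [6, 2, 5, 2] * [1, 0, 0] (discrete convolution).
y[0] = 6×1 = 6; y[1] = 6×0 + 2×1 = 2; y[2] = 6×0 + 2×0 + 5×1 = 5; y[3] = 2×0 + 5×0 + 2×1 = 2; y[4] = 5×0 + 2×0 = 0; y[5] = 2×0 = 0

[6, 2, 5, 2, 0, 0]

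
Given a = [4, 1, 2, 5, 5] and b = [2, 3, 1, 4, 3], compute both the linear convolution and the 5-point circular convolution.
Linear: y_lin[0] = 4×2 = 8; y_lin[1] = 4×3 + 1×2 = 14; y_lin[2] = 4×1 + 1×3 + 2×2 = 11; y_lin[3] = 4×4 + 1×1 + 2×3 + 5×2 = 33; y_lin[4] = 4×3 + 1×4 + 2×1 + 5×3 + 5×2 = 43; y_lin[5] = 1×3 + 2×4 + 5×1 + 5×3 = 31; y_lin[6] = 2×3 + 5×4 + 5×1 = 31; y_lin[7] = 5×3 + 5×4 = 35; y_lin[8] = 5×3 = 15 → [8, 14, 11, 33, 43, 31, 31, 35, 15]. Circular (length 5): y[0] = 4×2 + 1×3 + 2×4 + 5×1 + 5×3 = 39; y[1] = 4×3 + 1×2 + 2×3 + 5×4 + 5×1 = 45; y[2] = 4×1 + 1×3 + 2×2 + 5×3 + 5×4 = 46; y[3] = 4×4 + 1×1 + 2×3 + 5×2 + 5×3 = 48; y[4] = 4×3 + 1×4 + 2×1 + 5×3 + 5×2 = 43 → [39, 45, 46, 48, 43]

Linear: [8, 14, 11, 33, 43, 31, 31, 35, 15], Circular: [39, 45, 46, 48, 43]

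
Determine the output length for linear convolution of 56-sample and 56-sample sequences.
Linear/full convolution length: m + n - 1 = 56 + 56 - 1 = 111

111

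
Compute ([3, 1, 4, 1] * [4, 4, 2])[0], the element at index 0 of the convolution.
Use y[k] = Σ_i a[i]·b[k-i] at k=0. y[0] = 3×4 = 12

12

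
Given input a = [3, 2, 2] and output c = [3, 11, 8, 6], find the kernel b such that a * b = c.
Output length 4 = len(a) + len(b) - 1 ⇒ len(b) = 2. Solve b forward using b[k] = (c[k] - Σ_{i≥1} a[i]·b[k-i]) / a[0]: b[0] = c[0] / a[0] = 3 / 3 = 1; b[1] = (c[1] - 2×1) / a[0] = (11 - 2×1) / 3 = 3. So b = [1, 3]. Forward-check [3, 2, 2] * [1, 3]: c[0] = 3×1 = 3; c[1] = 3×3 + 2×1 = 11; c[2] = 2×3 + 2×1 = 8; c[3] = 2×3 = 6 → [3, 11, 8, 6] ✓

[1, 3]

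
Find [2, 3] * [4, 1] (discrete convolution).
y[0] = 2×4 = 8; y[1] = 2×1 + 3×4 = 14; y[2] = 3×1 = 3

[8, 14, 3]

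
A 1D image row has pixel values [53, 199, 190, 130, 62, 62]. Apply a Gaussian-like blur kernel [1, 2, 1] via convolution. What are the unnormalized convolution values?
Convolve image row [53, 199, 190, 130, 62, 62] with kernel [1, 2, 1]: y[0] = 53×1 = 53; y[1] = 53×2 + 199×1 = 305; y[2] = 53×1 + 199×2 + 190×1 = 641; y[3] = 199×1 + 190×2 + 130×1 = 709; y[4] = 190×1 + 130×2 + 62×1 = 512; y[5] = 130×1 + 62×2 + 62×1 = 316; y[6] = 62×1 + 62×2 = 186; y[7] = 62×1 = 62 → [53, 305, 641, 709, 512, 316, 186, 62]. Normalization factor = sum(kernel) = 4.

[53, 305, 641, 709, 512, 316, 186, 62]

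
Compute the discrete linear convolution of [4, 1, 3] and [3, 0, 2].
y[0] = 4×3 = 12; y[1] = 4×0 + 1×3 = 3; y[2] = 4×2 + 1×0 + 3×3 = 17; y[3] = 1×2 + 3×0 = 2; y[4] = 3×2 = 6

[12, 3, 17, 2, 6]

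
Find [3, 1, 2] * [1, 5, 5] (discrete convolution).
y[0] = 3×1 = 3; y[1] = 3×5 + 1×1 = 16; y[2] = 3×5 + 1×5 + 2×1 = 22; y[3] = 1×5 + 2×5 = 15; y[4] = 2×5 = 10

[3, 16, 22, 15, 10]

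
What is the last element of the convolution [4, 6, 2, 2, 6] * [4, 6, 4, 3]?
Use y[k] = Σ_i a[i]·b[k-i] at k=7. y[7] = 6×3 = 18

18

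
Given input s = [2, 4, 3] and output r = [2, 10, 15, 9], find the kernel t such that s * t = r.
Output length 4 = len(s) + len(t) - 1 ⇒ len(t) = 2. Solve t forward using t[k] = (r[k] - Σ_{i≥1} s[i]·t[k-i]) / s[0]: t[0] = r[0] / s[0] = 2 / 2 = 1; t[1] = (r[1] - 4×1) / s[0] = (10 - 4×1) / 2 = 3. So t = [1, 3]. Forward-check [2, 4, 3] * [1, 3]: r[0] = 2×1 = 2; r[1] = 2×3 + 4×1 = 10; r[2] = 4×3 + 3×1 = 15; r[3] = 3×3 = 9 → [2, 10, 15, 9] ✓

[1, 3]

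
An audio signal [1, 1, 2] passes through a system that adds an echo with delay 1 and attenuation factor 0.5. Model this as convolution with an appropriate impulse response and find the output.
Direct-path + delayed-attenuated-path model → impulse response h = [1, 0.5] (1 at lag 0, 0.5 at lag 1). Output y[n] = x[n] + 0.5·x[n - 1] (with x[n] = 0 outside 0..2): y[0] = 1 + 0.5×0 = 1; y[1] = 1 + 0.5×1 = 1.5; y[2] = 2 + 0.5×1 = 2.5; y[3] = 0 + 0.5×2 = 1.0. So y = [1, 1.5, 2.5, 1.0]

[1, 1.5, 2.5, 1.0]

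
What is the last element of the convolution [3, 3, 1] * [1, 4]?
Use y[k] = Σ_i a[i]·b[k-i] at k=3. y[3] = 1×4 = 4

4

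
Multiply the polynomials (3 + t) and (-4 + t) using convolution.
Ascending coefficients: a = [3, 1], b = [-4, 1]. c[0] = 3×-4 = -12; c[1] = 3×1 + 1×-4 = -1; c[2] = 1×1 = 1. Result coefficients: [-12, -1, 1] → -12 - t + t^2

-12 - t + t^2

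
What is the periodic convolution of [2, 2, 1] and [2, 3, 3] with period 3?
Use y[k] = Σ_j f[j]·g[(k-j) mod 3]. y[0] = 2×2 + 2×3 + 1×3 = 13; y[1] = 2×3 + 2×2 + 1×3 = 13; y[2] = 2×3 + 2×3 + 1×2 = 14. Result: [13, 13, 14]

[13, 13, 14]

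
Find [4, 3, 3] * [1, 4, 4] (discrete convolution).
y[0] = 4×1 = 4; y[1] = 4×4 + 3×1 = 19; y[2] = 4×4 + 3×4 + 3×1 = 31; y[3] = 3×4 + 3×4 = 24; y[4] = 3×4 = 12

[4, 19, 31, 24, 12]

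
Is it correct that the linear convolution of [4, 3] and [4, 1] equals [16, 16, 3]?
Recompute linear convolution of [4, 3] and [4, 1]: y[0] = 4×4 = 16; y[1] = 4×1 + 3×4 = 16; y[2] = 3×1 = 3 → [16, 16, 3]. Given [16, 16, 3] matches, so answer: Yes

Yes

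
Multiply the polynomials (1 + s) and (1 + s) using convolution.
Ascending coefficients: a = [1, 1], b = [1, 1]. c[0] = 1×1 = 1; c[1] = 1×1 + 1×1 = 2; c[2] = 1×1 = 1. Result coefficients: [1, 2, 1] → 1 + 2s + s^2

1 + 2s + s^2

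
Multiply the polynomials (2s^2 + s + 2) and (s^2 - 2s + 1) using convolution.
Ascending coefficients: a = [2, 1, 2], b = [1, -2, 1]. c[0] = 2×1 = 2; c[1] = 2×-2 + 1×1 = -3; c[2] = 2×1 + 1×-2 + 2×1 = 2; c[3] = 1×1 + 2×-2 = -3; c[4] = 2×1 = 2. Result coefficients: [2, -3, 2, -3, 2] → 2s^4 - 3s^3 + 2s^2 - 3s + 2

2s^4 - 3s^3 + 2s^2 - 3s + 2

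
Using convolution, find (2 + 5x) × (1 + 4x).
Ascending coefficients: a = [2, 5], b = [1, 4]. c[0] = 2×1 = 2; c[1] = 2×4 + 5×1 = 13; c[2] = 5×4 = 20. Result coefficients: [2, 13, 20] → 2 + 13x + 20x^2

2 + 13x + 20x^2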